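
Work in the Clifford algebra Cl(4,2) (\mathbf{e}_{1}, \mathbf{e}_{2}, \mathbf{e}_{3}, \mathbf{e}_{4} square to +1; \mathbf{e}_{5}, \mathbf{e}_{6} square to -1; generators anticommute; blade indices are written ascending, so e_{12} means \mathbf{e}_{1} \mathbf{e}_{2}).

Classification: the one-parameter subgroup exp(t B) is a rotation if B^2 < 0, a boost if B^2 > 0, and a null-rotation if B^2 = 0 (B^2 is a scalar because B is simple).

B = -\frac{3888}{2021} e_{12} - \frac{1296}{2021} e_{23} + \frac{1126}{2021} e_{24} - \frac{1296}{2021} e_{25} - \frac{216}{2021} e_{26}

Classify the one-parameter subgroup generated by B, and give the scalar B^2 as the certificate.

B^2 term by term: the squares give (-\frac{3888}{2021})^2*(e_{12})^2 + (-\frac{1296}{2021})^2*(e_{23})^2 + (\frac{1126}{2021})^2*(e_{24})^2 + (-\frac{1296}{2021})^2*(e_{25})^2 + (-\frac{216}{2021})^2*(e_{26})^2 = \frac{15116544}{4084441}*(-1) + \frac{1679616}{4084441}*(-1) + \frac{1267876}{4084441}*(-1) + \frac{1679616}{4084441}*(+1) + \frac{46656}{4084441}*(+1) = -4 (each basis 2-blade squares to minus the product of its generators' squares); cross terms between blades sharing an index anticommute and cancel. So B^2 = -4.
Answer: rotation, certificate B^2 = -4. B^2 = -4 is basis-independent, so its sign is the whole story.


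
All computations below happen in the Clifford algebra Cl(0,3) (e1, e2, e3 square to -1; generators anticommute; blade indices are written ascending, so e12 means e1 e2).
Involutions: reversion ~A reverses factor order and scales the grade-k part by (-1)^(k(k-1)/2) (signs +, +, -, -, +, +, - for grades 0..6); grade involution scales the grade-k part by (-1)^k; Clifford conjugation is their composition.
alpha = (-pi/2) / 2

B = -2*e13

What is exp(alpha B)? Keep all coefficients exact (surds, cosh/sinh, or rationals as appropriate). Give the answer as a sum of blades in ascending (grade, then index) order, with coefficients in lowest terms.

B^2 = (-2)^2*(e13)^2 = 4*(-1) = -4 (a basis 2-blade squares to minus the product of its generators' squares).
B^2 = -4 — circular case — the even/odd split gives cos and sin: l = 2, alpha*l = -pi/2, so exp(alpha B) = cos(-pi/2) + (sin(-pi/2)/2)*B = 0 + (-1/2)*B.
Answer: e13


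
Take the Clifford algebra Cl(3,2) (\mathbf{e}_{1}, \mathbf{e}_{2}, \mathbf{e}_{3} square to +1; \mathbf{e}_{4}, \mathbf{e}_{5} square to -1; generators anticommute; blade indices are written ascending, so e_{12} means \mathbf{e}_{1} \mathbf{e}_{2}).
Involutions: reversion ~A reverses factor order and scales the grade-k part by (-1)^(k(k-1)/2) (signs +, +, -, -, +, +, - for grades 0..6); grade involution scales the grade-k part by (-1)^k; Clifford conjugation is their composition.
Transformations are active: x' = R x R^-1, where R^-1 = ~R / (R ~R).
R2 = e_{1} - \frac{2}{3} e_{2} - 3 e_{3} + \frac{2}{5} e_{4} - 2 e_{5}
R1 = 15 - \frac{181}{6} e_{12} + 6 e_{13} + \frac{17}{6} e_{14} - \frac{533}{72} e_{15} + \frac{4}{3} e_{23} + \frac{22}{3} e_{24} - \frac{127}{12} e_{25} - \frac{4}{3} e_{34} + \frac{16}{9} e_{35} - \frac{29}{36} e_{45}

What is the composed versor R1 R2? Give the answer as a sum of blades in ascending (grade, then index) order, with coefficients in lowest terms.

Distribute over the terms of R2 (each basis-blade product reordered to ascending indices, repeated generators contracted through their squares):
R1 (e_{1}) = 15 e_{1} + \frac{181}{6} e_{2} - 6 e_{3} - \frac{17}{6} e_{4} + \frac{533}{72} e_{5} + \frac{4}{3} e_{123} + \frac{22}{3} e_{124} - \frac{127}{12} e_{125} - \frac{4}{3} e_{134} + \frac{16}{9} e_{135} - \frac{29}{36} e_{145}
R1 (-\frac{2}{3} e_{2}) = \frac{181}{9} e_{1} - 10 e_{2} + \frac{8}{9} e_{3} + \frac{44}{9} e_{4} - \frac{127}{18} e_{5} + 4 e_{123} + \frac{17}{9} e_{124} - \frac{533}{108} e_{125} + \frac{8}{9} e_{234} - \frac{32}{27} e_{235} + \frac{29}{54} e_{245}
R1 (-3 e_{3}) = -18 e_{1} - 4 e_{2} - 45 e_{3} - 4 e_{4} + \frac{16}{3} e_{5} + \frac{181}{2} e_{123} + \frac{17}{2} e_{134} - \frac{533}{24} e_{135} + 22 e_{234} - \frac{127}{4} e_{235} + \frac{29}{12} e_{345}
R1 (\frac{2}{5} e_{4}) = -\frac{17}{15} e_{1} - \frac{44}{15} e_{2} + \frac{8}{15} e_{3} + 6 e_{4} - \frac{29}{90} e_{5} - \frac{181}{15} e_{124} + \frac{12}{5} e_{134} + \frac{533}{180} e_{145} + \frac{8}{15} e_{234} + \frac{127}{30} e_{245} - \frac{32}{45} e_{345}
R1 (-2 e_{5}) = -\frac{533}{36} e_{1} - \frac{127}{6} e_{2} + \frac{32}{9} e_{3} - \frac{29}{18} e_{4} - 30 e_{5} + \frac{181}{3} e_{125} - 12 e_{135} - \frac{17}{3} e_{145} - \frac{8}{3} e_{235} - \frac{44}{3} e_{245} + \frac{8}{3} e_{345}
Summing the partial products and collecting blades:
Answer: \frac{211}{180} e_{1} - \frac{119}{15} e_{2} - \frac{2071}{45} e_{3} + \frac{22}{9} e_{4} - \frac{2957}{120} e_{5} + \frac{575}{6} e_{123} - \frac{128}{45} e_{124} + \frac{1210}{27} e_{125} + \frac{287}{30} e_{134} - \frac{2335}{72} e_{135} - \frac{158}{45} e_{145} + \frac{1054}{45} e_{234} - \frac{3845}{108} e_{235} - \frac{1336}{135} e_{245} + \frac{787}{180} e_{345}


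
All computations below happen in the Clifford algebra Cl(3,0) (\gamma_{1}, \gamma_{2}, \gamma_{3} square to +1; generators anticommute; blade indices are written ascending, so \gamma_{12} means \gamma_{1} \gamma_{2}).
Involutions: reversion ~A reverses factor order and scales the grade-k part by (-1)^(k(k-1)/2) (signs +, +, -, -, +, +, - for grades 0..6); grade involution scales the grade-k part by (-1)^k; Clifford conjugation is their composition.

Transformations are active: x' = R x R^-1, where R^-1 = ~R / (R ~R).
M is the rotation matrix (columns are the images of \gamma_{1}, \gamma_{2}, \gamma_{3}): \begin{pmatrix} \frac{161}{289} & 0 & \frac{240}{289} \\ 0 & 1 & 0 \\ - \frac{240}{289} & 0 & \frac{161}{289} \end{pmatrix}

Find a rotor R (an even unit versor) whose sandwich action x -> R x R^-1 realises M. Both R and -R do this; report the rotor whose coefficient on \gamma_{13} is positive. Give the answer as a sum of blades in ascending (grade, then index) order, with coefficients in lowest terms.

Method: write R = a + b12*\gamma_{12} + b13*\gamma_{13} + b23*\gamma_{23} with a^2 + b12^2 + b13^2 + b23^2 = 1 (so R^-1 = ~R). Expanding the columns R e_j ~R gives tr M = 4a^2 - 1 and, from the antisymmetric part, M21 - M12 = -4a*b12, M13 - M31 = 4a*b13, M32 - M23 = -4a*b23.
Here tr M = \frac{611}{289}, so a^2 = (1 + tr M)/4 = \frac{225}{289} and a = ±\frac{15}{17}. Taking a = \frac{15}{17}: M21 - M12 = 0, M13 - M31 = \frac{480}{289}, M32 - M23 = 0, giving b12 = 0, b13 = \frac{8}{17}, b23 = 0, i.e. R = \frac{15}{17} + \frac{8}{17} \gamma_{13}.
Its \gamma_{13} coefficient is already positive.
Answer: \frac{15}{17} + \frac{8}{17} \gamma_{13}. Why the constraint matters: R and -R act identically through the sandwich — M has trace \frac{611}{289} either way — so only the sign condition on \gamma_{13} picks one of the two preimages.


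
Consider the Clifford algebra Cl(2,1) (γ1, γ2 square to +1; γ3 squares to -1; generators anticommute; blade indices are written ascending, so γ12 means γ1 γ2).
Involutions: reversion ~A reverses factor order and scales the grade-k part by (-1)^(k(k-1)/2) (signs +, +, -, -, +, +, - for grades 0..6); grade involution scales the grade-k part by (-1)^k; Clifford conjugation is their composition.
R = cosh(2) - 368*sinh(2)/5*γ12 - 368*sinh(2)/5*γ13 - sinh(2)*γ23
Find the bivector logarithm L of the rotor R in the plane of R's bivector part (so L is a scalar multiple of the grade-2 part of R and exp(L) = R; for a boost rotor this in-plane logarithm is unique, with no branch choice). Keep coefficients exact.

The scalar part of R is cosh(2), which determines |rapidity| via cosh; the sign lives in the bivector part, and pairing them (bivector part over sinh of the rapidity = the plane) gives the unique in-plane L = rapidity * plane.
Concretely: cosh(rapidity) = cosh(2) gives rapidity = ±2, and since rapidity/sinh(rapidity) is even the sign is immaterial: L = (rapidity/sinh(rapidity)) * <R>_2 = (2/sinh(2)) * <R>_2.
Answer: -736/5*γ12 - 736/5*γ13 - 2*γ23


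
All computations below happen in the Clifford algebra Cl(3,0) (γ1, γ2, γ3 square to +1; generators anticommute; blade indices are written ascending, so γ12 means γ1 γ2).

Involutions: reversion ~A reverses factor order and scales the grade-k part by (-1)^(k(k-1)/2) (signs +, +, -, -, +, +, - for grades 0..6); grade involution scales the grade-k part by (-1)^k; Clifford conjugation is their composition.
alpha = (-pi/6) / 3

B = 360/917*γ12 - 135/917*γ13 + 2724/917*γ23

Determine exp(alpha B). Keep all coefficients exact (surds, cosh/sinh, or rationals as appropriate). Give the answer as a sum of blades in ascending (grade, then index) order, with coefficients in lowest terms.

B^2 term by term: the squares give (360/917)^2*(γ12)^2 + (-135/917)^2*(γ13)^2 + (2724/917)^2*(γ23)^2 = 129600/840889*(-1) + 18225/840889*(-1) + 7420176/840889*(-1) = -9 (each basis 2-blade squares to minus the product of its generators' squares); cross terms between blades sharing an index anticommute and cancel. So B^2 = -9.
B^2 = -9 — the negative square puts this in the circular regime; l = 3, alpha*l = -pi/6, so exp(alpha B) = cos(-pi/6) + (sin(-pi/6)/3)*B = sqrt(3)/2 + (-1/6)*B.
Answer: sqrt(3)/2 - 60/917*γ12 + 45/1834*γ13 - 454/917*γ23


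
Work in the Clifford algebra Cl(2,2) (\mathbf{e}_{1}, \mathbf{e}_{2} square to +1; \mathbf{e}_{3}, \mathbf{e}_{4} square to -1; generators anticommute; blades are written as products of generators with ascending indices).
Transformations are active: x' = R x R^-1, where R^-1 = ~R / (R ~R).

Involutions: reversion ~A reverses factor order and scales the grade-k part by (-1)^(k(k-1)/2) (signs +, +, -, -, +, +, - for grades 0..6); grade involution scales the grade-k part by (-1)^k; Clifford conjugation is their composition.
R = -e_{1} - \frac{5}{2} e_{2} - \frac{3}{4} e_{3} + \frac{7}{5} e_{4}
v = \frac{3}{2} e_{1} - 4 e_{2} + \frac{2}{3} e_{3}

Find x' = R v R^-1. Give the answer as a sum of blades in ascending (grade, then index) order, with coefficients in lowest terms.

~R = -e_{1} - \frac{5}{2} e_{2} - \frac{3}{4} e_{3} + \frac{7}{5} e_{4}, and R ~R = \frac{1891}{400}, so R^-1 = ~R / (\frac{1891}{400}).
R v = 9 + \frac{31}{4} e_{1} e_{2} + \frac{11}{24} e_{1} e_{3} - \frac{21}{10} e_{1} e_{4} - \frac{14}{3} e_{2} e_{3} + \frac{28}{5} e_{2} e_{4} - \frac{14}{15} e_{3} e_{4}
Answer: -\frac{20073}{3782} e_{1} - \frac{10436}{1891} e_{2} - \frac{19982}{5673} e_{3} + \frac{10080}{1891} e_{4}


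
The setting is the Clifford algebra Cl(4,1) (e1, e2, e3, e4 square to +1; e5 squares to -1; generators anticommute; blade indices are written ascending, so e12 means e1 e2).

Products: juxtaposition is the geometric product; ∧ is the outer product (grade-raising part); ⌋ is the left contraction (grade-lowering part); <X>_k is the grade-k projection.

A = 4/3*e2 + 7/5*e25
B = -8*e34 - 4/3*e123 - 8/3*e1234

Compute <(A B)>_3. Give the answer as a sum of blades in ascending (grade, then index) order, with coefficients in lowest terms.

step 1: 16/9*e13 + 32/9*e134 - 28/15*e135 - 32/3*e234 + 56/15*e1345 - 56/5*e2345
step 2: 32/9*e134 - 28/15*e135 - 32/3*e234
Answer: 32/9*e134 - 28/15*e135 - 32/3*e234


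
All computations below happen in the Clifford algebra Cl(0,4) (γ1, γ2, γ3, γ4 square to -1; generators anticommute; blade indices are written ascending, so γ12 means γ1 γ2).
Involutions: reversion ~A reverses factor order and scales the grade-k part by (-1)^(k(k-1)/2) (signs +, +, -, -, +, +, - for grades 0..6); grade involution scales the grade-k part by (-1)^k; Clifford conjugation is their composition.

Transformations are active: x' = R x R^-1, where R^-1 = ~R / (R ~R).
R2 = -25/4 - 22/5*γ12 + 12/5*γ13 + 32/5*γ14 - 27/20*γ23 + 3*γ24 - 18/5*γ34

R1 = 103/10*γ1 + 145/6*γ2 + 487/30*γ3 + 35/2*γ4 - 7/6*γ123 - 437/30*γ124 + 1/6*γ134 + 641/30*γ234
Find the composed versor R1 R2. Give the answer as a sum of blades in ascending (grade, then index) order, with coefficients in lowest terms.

Distribute over the grade parts of R2 (each basis-blade product reordered to ascending indices, repeated generators contracted through their squares):
R1 <R2>_0 (= -25/4) = -515/8*γ1 - 3625/24*γ2 - 2435/24*γ3 - 875/8*γ4 + 175/24*γ123 + 2185/24*γ124 - 25/24*γ134 - 3205/24*γ234
R1 <R2>_2 (= -22/5*γ12 + 12/5*γ13 + 32/5*γ14 - 27/20*γ23 + 3*γ24 - 18/5*γ34) = 52411/600*γ1 + 34079/600*γ2 + 2963/600*γ3 - 69377/600*γ4 + 9071/200*γ123 - 153883/600*γ124 - 129691/600*γ134 - 37217/200*γ234
Summing the partial products and collecting blades:
Answer: 6893/300*γ1 - 28273/300*γ2 - 2413/25*γ3 - 67501/300*γ4 + 7897/150*γ123 - 16543/100*γ124 - 32579/150*γ134 - 23972/75*γ234


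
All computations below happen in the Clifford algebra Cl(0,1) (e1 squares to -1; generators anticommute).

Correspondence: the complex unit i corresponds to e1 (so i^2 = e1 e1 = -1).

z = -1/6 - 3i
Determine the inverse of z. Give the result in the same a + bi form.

In blades: z = -1/6 - 3*e1.
With qbar = -1/6 + 3*e1 (scalar fixed, mapped units negated), z qbar = 325/36 (the sum of squared coefficients), so z^-1 = qbar / (325/36) = -6/325 + 108/325*e1; translating back:
Answer: -6/325 + 108/325*i


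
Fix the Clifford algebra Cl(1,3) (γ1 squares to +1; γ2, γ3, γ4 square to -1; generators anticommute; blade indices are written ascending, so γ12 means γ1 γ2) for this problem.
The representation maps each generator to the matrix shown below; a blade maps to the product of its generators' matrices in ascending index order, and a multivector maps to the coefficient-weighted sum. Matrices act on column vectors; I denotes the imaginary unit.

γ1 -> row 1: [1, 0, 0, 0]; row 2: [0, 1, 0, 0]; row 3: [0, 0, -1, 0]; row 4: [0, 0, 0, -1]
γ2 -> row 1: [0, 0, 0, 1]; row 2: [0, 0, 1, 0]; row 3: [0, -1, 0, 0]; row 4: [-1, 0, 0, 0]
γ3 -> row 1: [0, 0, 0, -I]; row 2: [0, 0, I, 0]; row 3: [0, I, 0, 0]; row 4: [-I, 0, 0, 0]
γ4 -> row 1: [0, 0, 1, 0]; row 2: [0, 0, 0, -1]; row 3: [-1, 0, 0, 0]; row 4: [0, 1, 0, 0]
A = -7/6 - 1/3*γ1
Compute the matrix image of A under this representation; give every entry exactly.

M = (-7/6)*1 + (-1/3)*rho(γ1), summed entrywise (1 is the identity matrix):
Answer: row 1: [-3/2, 0, 0, 0]; row 2: [0, -3/2, 0, 0]; row 3: [0, 0, -5/6, 0]; row 4: [0, 0, 0, -5/6]


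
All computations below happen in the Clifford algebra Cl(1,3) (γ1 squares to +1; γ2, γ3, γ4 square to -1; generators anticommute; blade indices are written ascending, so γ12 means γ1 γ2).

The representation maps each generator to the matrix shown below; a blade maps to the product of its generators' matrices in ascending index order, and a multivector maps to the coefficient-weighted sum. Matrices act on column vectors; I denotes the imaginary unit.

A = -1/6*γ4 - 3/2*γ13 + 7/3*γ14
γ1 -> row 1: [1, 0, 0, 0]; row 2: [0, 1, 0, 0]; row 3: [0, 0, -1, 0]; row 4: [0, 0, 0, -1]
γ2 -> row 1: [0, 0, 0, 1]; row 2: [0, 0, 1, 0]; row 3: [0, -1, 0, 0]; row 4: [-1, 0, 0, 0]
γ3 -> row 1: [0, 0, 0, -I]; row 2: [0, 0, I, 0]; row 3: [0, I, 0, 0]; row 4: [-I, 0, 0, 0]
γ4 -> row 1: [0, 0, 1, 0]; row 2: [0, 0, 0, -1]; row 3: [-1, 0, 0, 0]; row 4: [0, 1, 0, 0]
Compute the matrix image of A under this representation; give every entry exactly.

Bivector images (products of the table entries): rho(γ13) = rho(γ1)rho(γ3) = row 1: [0, 0, 0, -I]; row 2: [0, 0, I, 0]; row 3: [0, -I, 0, 0]; row 4: [I, 0, 0, 0]; rho(γ14) = rho(γ1)rho(γ4) = row 1: [0, 0, 1, 0]; row 2: [0, 0, 0, -1]; row 3: [1, 0, 0, 0]; row 4: [0, -1, 0, 0].
M = (-1/6)*rho(γ4) + (-3/2)*rho(γ13) + (7/3)*rho(γ14), summed entrywise:
Answer: row 1: [0, 0, 13/6, 3*I/2]; row 2: [0, 0, -3*I/2, -13/6]; row 3: [5/2, 3*I/2, 0, 0]; row 4: [-3*I/2, -5/2, 0, 0]


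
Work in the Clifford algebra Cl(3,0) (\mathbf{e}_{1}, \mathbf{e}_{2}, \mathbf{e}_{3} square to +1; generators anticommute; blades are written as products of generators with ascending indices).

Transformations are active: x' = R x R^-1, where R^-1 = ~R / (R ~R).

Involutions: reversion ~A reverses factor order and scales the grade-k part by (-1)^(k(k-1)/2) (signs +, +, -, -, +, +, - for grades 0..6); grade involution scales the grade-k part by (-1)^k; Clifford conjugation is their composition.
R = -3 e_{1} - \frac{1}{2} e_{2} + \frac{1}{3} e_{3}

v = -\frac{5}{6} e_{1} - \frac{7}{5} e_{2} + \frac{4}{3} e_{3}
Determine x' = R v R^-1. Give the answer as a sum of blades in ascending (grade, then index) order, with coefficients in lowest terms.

~R = -3 e_{1} - \frac{1}{2} e_{2} + \frac{1}{3} e_{3}, and R ~R = \frac{337}{36}, so R^-1 = ~R / (\frac{337}{36}).
R v = \frac{164}{45} + \frac{227}{60} e_{1} e_{2} - \frac{67}{18} e_{1} e_{3} - \frac{1}{5} e_{2} e_{3}
Answer: -\frac{15191}{10110} e_{1} + \frac{1703}{1685} e_{2} - \frac{5428}{5055} e_{3}


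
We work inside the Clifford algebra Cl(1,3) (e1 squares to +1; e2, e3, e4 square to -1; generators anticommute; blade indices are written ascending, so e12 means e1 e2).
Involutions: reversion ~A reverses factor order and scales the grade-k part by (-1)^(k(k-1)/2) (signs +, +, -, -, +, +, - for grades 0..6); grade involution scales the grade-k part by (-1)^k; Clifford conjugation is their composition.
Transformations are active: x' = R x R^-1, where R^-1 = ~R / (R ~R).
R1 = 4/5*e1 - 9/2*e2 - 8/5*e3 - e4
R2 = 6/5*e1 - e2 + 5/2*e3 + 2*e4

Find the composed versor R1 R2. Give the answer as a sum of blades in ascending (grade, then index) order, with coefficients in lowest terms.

Distribute over the terms of R1 (each basis-blade product reordered to ascending indices, repeated generators contracted through their squares):
(4/5*e1) R2 = 24/25 - 4/5*e12 + 2*e13 + 8/5*e14
(-9/2*e2) R2 = -9/2 + 27/5*e12 - 45/4*e23 - 9*e24
(-8/5*e3) R2 = 4 + 48/25*e13 - 8/5*e23 - 16/5*e34
(-e4) R2 = 2 + 6/5*e14 - e24 + 5/2*e34
Summing the partial products and collecting blades:
Answer: 123/50 + 23/5*e12 + 98/25*e13 + 14/5*e14 - 257/20*e23 - 10*e24 - 7/10*e34


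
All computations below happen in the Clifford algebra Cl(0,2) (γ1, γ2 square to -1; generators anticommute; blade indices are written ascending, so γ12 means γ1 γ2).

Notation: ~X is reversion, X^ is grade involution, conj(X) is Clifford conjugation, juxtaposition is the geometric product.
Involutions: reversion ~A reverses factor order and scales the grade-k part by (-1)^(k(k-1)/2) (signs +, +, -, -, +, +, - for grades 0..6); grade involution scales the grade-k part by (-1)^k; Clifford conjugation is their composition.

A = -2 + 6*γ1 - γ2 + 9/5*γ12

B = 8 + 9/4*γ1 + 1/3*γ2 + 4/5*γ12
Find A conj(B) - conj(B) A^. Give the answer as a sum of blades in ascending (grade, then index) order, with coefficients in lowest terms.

first term: -209/150 + 539/10*γ1 - 79/12*γ2 + 47/4*γ12
second term: -4159/150 - 433/10*γ1 + 1051/60*γ2 + 47/4*γ12
Answer: 79/3 + 486/5*γ1 - 241/10*γ2


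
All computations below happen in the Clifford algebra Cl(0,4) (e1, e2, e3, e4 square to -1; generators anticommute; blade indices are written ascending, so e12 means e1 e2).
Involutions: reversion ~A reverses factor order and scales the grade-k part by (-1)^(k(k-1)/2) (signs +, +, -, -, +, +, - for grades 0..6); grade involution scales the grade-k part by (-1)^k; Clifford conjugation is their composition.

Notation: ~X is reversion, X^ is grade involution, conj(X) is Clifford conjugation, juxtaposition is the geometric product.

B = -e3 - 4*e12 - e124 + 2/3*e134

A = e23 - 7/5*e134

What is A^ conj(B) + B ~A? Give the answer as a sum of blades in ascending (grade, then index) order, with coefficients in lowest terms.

first term: 14/15 - e2 + 4*e13 + 7/5*e14 - 7/5*e23 - 2/3*e124 - e134 - 28/5*e234
second term: 14/15 + e2 - 4*e13 - 7/5*e14 + 7/5*e23 - 2/3*e124 - e134 - 28/5*e234
Answer: 28/15 - 4/3*e124 - 2*e134 - 56/5*e234


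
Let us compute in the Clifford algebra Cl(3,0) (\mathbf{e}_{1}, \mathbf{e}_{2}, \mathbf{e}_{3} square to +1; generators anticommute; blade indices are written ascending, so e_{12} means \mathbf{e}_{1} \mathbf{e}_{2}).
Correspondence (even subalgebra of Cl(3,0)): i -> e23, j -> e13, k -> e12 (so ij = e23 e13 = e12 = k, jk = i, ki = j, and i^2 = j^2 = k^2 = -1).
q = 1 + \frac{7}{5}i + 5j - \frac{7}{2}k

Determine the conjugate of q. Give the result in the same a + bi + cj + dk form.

In blades: q = 1 - \frac{7}{2} e_{12} + 5 e_{13} + \frac{7}{5} e_{23}.
Quaternion conjugation is reversion on the even subalgebra: the scalar is fixed and every grade-2 blade flips sign, giving 1 + \frac{7}{2} e_{12} - 5 e_{13} - \frac{7}{5} e_{23}; translating back:
Answer: 1 - \frac{7}{5}i - 5j + \frac{7}{2}k


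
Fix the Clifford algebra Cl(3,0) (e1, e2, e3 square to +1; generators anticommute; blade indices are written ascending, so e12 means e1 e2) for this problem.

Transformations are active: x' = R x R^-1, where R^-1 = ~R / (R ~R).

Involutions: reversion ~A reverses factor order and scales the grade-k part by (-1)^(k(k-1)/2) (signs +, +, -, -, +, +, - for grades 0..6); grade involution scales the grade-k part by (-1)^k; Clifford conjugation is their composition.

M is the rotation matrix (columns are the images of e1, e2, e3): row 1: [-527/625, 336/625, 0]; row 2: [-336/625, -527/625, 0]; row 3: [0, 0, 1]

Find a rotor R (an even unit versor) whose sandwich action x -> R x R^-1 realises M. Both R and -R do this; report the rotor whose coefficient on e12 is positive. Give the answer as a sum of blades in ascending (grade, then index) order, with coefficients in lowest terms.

Method: write R = a + b12*e12 + b13*e13 + b23*e23 with a^2 + b12^2 + b13^2 + b23^2 = 1 (so R^-1 = ~R). Expanding the columns R e_j ~R gives tr M = 4a^2 - 1 and, from the antisymmetric part, M21 - M12 = -4a*b12, M13 - M31 = 4a*b13, M32 - M23 = -4a*b23.
Here tr M = -429/625, so a^2 = (1 + tr M)/4 = 49/625 and a = ±7/25. Taking a = 7/25: M21 - M12 = -672/625, M13 - M31 = 0, M32 - M23 = 0, giving b12 = 24/25, b13 = 0, b23 = 0, i.e. R = 7/25 + 24/25*e12.
Its e12 coefficient is already positive.
Answer: 7/25 + 24/25*e12. Recall the cover is two-to-one: with M of trace -429/625, both preimages act alike, and the stated e12 sign chooses the sheet.


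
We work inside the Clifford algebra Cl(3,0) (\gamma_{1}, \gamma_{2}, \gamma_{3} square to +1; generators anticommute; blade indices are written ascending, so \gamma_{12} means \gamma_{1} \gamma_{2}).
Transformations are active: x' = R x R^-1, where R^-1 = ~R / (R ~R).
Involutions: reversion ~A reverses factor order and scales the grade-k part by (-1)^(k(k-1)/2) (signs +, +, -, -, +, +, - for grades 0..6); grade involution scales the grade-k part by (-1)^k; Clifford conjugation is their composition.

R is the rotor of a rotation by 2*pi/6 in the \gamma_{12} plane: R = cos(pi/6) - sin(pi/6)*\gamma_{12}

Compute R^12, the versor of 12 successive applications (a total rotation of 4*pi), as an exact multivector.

Rotor phase runs at HALF the rotation angle; powers of one rotor simply add phase, so after 12 steps in \gamma_{12} the phase is 12*pi/6 = 2 \pi and R^12 = cos(2 \pi) - sin(2 \pi)*\gamma_{12}.
cos(2 \pi) = 1 and sin(2 \pi) = 0, so R^12 = 1. The total rotation 4*pi is 2 full turns, so every vector returns to itself, yet the rotor is +1, back on the identity sheet (an even number of 2*pi turns).
Answer: 1


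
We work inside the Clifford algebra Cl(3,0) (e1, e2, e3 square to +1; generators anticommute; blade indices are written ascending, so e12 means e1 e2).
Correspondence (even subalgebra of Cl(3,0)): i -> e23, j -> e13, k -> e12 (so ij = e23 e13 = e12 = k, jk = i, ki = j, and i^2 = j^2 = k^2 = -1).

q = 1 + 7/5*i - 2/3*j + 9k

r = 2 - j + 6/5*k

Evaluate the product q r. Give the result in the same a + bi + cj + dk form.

In blades: q = 1 + 9*e12 - 2/3*e13 + 7/5*e23, r = 2 + 6/5*e12 - e13.
Distribute q over r term by term (generator squares from the signature, products reordered to ascending indices): (1)*r = 2 + 6/5*e12 - e13; (9*e12)*r = -54/5 + 18*e12 + 9*e23; (-2/3*e13)*r = -2/3 - 4/3*e13 - 4/5*e23; (7/5*e23)*r = -7/5*e12 - 42/25*e13 + 14/5*e23.
Sum: -142/15 + 89/5*e12 - 301/75*e13 + 11*e23; translating back through the correspondence:
Answer: -142/15 + 11i - 301/75*j + 89/5*k


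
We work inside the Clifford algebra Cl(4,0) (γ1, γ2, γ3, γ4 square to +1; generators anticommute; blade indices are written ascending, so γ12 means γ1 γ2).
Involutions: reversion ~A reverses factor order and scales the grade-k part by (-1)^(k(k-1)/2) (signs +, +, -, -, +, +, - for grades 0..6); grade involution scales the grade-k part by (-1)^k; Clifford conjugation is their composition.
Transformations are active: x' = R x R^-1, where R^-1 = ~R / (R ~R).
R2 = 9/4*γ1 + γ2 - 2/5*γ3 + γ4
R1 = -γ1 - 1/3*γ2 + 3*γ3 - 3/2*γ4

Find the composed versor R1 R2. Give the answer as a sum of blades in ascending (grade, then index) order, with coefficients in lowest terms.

Distribute over the terms of R1 (each basis-blade product reordered to ascending indices, repeated generators contracted through their squares):
(-γ1) R2 = -9/4 - γ12 + 2/5*γ13 - γ14
(-1/3*γ2) R2 = -1/3 + 3/4*γ12 + 2/15*γ23 - 1/3*γ24
(3*γ3) R2 = -6/5 - 27/4*γ13 - 3*γ23 + 3*γ34
(-3/2*γ4) R2 = -3/2 + 27/8*γ14 + 3/2*γ24 - 3/5*γ34
Summing the partial products and collecting blades:
Answer: -317/60 - 1/4*γ12 - 127/20*γ13 + 19/8*γ14 - 43/15*γ23 + 7/6*γ24 + 12/5*γ34


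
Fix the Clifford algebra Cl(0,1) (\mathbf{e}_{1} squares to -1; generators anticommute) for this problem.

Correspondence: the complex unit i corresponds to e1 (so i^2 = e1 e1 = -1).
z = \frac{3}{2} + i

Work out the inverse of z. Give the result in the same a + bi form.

In blades: z = \frac{3}{2} + e_{1}.
With qbar = \frac{3}{2} - e_{1} (scalar fixed, mapped units negated), z qbar = \frac{13}{4} (the sum of squared coefficients), so z^-1 = qbar / (\frac{13}{4}) = \frac{6}{13} - \frac{4}{13} e_{1}; translating back:
Answer: \frac{6}{13} - \frac{4}{13}i


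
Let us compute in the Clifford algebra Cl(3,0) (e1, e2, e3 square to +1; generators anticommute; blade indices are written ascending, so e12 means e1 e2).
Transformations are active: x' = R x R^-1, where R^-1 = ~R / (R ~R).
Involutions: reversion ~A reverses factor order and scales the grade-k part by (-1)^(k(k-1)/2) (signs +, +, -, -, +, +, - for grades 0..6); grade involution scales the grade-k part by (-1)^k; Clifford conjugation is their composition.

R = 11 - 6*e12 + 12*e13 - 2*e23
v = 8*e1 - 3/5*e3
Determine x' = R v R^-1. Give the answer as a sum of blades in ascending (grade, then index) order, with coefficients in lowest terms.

~R = 11 + 6*e12 - 12*e13 + 2*e23, and R ~R = 305, so R^-1 = ~R / (305).
R v = 404/5*e1 + 246/5*e2 - 513/5*e3 - 62/5*e123
Answer: -3064/1525*e1 + 276/61*e2 - 9627/1525*e3


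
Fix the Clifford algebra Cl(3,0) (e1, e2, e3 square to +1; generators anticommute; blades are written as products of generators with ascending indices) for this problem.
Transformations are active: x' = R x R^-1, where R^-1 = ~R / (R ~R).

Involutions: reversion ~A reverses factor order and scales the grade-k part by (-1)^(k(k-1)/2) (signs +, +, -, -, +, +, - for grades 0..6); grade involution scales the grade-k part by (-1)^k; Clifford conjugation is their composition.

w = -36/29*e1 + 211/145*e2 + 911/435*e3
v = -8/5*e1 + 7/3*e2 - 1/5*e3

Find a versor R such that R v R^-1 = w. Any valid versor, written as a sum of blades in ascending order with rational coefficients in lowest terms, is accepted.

The midline construction: v and w both square to 362/45, so reflecting in their sum -412/145*e1 + 1648/435*e2 + 824/435*e3 exchanges them.
Answer: -412/145*e1 + 1648/435*e2 + 824/435*e3


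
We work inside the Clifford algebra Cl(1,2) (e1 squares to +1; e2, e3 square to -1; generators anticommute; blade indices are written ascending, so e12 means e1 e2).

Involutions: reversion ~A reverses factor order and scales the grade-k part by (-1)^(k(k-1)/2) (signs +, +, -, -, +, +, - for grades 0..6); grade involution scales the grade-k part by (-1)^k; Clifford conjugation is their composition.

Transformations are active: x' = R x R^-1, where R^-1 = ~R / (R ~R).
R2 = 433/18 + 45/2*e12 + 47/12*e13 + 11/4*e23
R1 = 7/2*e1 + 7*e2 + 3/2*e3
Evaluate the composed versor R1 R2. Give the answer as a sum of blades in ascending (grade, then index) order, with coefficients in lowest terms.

Distribute over the terms of R1 (each basis-blade product reordered to ascending indices, repeated generators contracted through their squares):
(7/2*e1) R2 = 3031/36*e1 + 315/4*e2 + 329/24*e3 + 77/8*e123
(7*e2) R2 = 315/2*e1 + 3031/18*e2 - 77/4*e3 - 329/12*e123
(3/2*e3) R2 = 47/8*e1 + 33/8*e2 + 433/12*e3 + 135/4*e123
Summing the partial products and collecting blades:
Answer: 17825/72*e1 + 18091/72*e2 + 733/24*e3 + 383/24*e123


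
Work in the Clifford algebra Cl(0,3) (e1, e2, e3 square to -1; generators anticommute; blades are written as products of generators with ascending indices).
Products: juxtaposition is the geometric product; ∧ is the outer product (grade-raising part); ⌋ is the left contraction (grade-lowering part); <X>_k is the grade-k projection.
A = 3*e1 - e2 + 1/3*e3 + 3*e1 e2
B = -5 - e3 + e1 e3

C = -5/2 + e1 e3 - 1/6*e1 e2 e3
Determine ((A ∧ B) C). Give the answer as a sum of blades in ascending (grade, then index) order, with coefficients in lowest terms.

step 1: -15*e1 + 5*e2 - 5/3*e3 - 15*e1 e2 - 3*e1 e3 + e2 e3 - 2*e1 e2 e3
step 2: 10/3 + 36*e1 - 14*e2 + 50/3*e3 + 326/9*e1 e2 + 20/3*e1 e3 - 20*e2 e3
Answer: 10/3 + 36*e1 - 14*e2 + 50/3*e3 + 326/9*e1 e2 + 20/3*e1 e3 - 20*e2 e3


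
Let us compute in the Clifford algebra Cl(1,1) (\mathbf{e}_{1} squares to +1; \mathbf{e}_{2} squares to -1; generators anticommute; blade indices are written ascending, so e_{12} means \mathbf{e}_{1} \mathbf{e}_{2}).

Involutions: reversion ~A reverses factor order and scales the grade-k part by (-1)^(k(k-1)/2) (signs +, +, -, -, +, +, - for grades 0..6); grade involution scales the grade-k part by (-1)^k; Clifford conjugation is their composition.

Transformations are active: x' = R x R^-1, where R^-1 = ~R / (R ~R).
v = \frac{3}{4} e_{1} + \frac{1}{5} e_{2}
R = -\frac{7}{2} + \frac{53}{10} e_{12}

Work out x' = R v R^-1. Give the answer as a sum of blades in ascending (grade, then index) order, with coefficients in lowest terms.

~R = -\frac{7}{2} - \frac{53}{10} e_{12}, and R ~R = -\frac{396}{25}, so R^-1 = ~R / (-\frac{396}{25}).
R v = -\frac{737}{200} e_{1} - \frac{187}{40} e_{2}
Answer: -\frac{685}{288} e_{1} - \frac{3263}{1440} e_{2}


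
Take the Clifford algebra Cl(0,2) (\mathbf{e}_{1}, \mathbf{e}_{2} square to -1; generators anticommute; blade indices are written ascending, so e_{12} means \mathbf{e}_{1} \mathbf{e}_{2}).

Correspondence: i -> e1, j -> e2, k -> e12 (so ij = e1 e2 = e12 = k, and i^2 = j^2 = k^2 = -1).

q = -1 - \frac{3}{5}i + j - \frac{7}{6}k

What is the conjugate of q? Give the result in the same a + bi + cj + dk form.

In blades: q = -1 - \frac{3}{5} e_{1} + e_{2} - \frac{7}{6} e_{12}.
Conjugation here is Clifford conjugation: the scalar is fixed and the grade-1 and grade-2 blades all flip sign, giving -1 + \frac{3}{5} e_{1} - e_{2} + \frac{7}{6} e_{12}; translating back:
Answer: -1 + \frac{3}{5}i - j + \frac{7}{6}k


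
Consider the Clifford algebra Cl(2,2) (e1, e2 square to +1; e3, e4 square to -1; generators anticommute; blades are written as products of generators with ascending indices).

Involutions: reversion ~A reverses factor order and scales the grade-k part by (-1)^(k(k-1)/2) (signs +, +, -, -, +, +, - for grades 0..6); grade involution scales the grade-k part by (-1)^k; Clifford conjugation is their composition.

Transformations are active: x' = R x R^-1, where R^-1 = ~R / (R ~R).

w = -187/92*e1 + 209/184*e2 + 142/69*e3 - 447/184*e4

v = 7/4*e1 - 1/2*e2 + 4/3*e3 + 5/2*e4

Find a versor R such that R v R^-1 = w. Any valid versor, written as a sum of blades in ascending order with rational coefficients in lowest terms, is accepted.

The midline construction: v and w both square to -679/144, so reflecting in their sum -13/46*e1 + 117/184*e2 + 78/23*e3 + 13/184*e4 exchanges them.
Answer: -13/46*e1 + 117/184*e2 + 78/23*e3 + 13/184*e4


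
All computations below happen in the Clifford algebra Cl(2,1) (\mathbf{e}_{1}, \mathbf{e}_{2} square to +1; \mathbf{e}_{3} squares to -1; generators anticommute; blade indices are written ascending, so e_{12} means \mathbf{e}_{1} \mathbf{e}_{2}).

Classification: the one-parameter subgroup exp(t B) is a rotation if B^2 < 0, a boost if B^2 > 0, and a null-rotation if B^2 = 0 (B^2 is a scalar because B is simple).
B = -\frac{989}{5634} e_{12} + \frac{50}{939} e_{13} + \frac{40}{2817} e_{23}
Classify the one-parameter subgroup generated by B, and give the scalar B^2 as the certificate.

B^2 term by term: the squares give (-\frac{989}{5634})^2*(e_{12})^2 + (\frac{50}{939})^2*(e_{13})^2 + (\frac{40}{2817})^2*(e_{23})^2 = \frac{978121}{31741956}*(-1) + \frac{2500}{881721}*(+1) + \frac{1600}{7935489}*(+1) = -\frac{1}{36} (each basis 2-blade squares to minus the product of its generators' squares); cross terms between blades sharing an index anticommute and cancel. So B^2 = -\frac{1}{36}.
Answer: rotation, certificate B^2 = -\frac{1}{36}. Note: conjugating B changes its blade decomposition but never the scalar B^2 = -\frac{1}{36}, whose sign settles the classification.


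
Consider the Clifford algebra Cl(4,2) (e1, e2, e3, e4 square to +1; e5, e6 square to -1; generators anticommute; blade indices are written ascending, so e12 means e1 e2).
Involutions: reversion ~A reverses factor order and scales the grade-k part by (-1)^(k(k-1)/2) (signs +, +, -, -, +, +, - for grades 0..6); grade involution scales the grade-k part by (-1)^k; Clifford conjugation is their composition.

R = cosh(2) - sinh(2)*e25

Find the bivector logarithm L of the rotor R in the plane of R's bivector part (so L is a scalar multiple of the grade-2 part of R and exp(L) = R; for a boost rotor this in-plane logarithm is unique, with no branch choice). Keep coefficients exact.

The scalar part of R is cosh(2), which determines |rapidity| via cosh; the sign lives in the bivector part, and pairing them (bivector part over sinh of the rapidity = the plane) gives the unique in-plane L = rapidity * plane.
Concretely: cosh(rapidity) = cosh(2) gives rapidity = ±2, and since rapidity/sinh(rapidity) is even the sign is immaterial: L = (rapidity/sinh(rapidity)) * <R>_2 = (2/sinh(2)) * <R>_2.
Answer: -2*e25


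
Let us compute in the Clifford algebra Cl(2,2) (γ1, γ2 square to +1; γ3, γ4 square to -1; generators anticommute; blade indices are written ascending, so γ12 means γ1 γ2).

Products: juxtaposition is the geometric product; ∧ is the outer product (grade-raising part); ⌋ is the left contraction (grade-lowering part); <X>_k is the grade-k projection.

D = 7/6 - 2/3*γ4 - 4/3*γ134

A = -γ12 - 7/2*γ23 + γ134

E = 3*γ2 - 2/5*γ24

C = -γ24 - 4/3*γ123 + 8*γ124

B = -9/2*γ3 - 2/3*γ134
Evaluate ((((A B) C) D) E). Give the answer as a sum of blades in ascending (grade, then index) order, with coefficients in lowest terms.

step 1: 2/3 - 63/4*γ2 - 9/2*γ14 + 9/2*γ123 - 7/3*γ124 - 2/3*γ234
step 2: -74/3 + 7/3*γ1 + 36*γ2 - 2/3*γ3 + 63/4*γ4 + 9/2*γ12 - 79/3*γ13 + 1126/9*γ14 - 2/3*γ24 - 296/9*γ34 - 8/9*γ123 + 16/3*γ124 + 9/2*γ134 - 6*γ234
step 3: -221/18 + 761/18*γ1 + 374/9*γ2 + 1297/9*γ3 + 5035/72*γ4 + 605/36*γ12 - 121/18*γ13 + 3923/27*γ14 - 100/9*γ23 - 701/27*γ24 - 1108/27*γ34 - 4/27*γ123 + 29/9*γ124 + 2005/36*γ134 - γ234 + 1312/27*γ1234
step 4: 18232/135 + 8843/180*γ1 - 2333/36*γ2 + 494/15*γ3 + 919/15*γ4 + 18553/270*γ12 + 2684/135*γ13 - 295/18*γ14 - 60581/135*γ23 - 73757/360*γ24 - 67/9*γ34 + 382/9*γ123 - 2264/5*γ124 + 19672/135*γ134 - 982/15*γ234 + 29591/180*γ1234
Answer: 18232/135 + 8843/180*γ1 - 2333/36*γ2 + 494/15*γ3 + 919/15*γ4 + 18553/270*γ12 + 2684/135*γ13 - 295/18*γ14 - 60581/135*γ23 - 73757/360*γ24 - 67/9*γ34 + 382/9*γ123 - 2264/5*γ124 + 19672/135*γ134 - 982/15*γ234 + 29591/180*γ1234


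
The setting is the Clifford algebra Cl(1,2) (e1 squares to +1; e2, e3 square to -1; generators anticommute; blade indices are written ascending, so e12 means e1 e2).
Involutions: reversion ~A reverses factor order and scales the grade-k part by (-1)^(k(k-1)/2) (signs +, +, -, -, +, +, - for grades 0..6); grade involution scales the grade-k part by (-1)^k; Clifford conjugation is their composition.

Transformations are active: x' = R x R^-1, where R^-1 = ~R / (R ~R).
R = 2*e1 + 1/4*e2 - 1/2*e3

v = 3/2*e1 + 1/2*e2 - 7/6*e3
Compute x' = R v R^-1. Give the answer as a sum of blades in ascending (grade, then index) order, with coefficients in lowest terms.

~R = 2*e1 + 1/4*e2 - 1/2*e3, and R ~R = 59/16, so R^-1 = ~R / (59/16).
R v = 55/24 + 5/8*e12 - 19/12*e13 - 1/24*e23
Answer: 349/354*e1 - 67/354*e2 + 193/354*e3


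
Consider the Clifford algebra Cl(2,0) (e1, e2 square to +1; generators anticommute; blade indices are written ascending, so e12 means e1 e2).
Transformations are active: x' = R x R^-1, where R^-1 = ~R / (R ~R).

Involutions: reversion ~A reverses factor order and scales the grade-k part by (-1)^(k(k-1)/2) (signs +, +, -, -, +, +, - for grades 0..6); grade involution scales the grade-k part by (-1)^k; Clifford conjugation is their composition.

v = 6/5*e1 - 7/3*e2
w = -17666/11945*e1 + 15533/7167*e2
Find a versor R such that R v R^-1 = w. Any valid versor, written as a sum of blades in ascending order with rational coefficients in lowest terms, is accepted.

Since q(v) = q(w) = 1549/225, the sum R = v + w = -3332/11945*e1 - 1190/7167*e2 does the job whenever invertible.
Answer: -3332/11945*e1 - 1190/7167*e2


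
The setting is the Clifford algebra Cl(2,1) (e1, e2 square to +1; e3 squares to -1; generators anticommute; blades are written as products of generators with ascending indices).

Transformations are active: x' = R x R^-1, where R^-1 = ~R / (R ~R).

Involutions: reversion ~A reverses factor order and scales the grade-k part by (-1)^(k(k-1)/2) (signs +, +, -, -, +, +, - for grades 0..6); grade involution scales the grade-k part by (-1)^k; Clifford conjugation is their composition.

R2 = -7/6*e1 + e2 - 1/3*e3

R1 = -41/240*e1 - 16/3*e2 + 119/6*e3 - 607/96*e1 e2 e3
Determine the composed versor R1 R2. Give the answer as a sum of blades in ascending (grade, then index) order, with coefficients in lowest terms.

Distribute over the terms of R2 (each basis-blade product reordered to ascending indices, repeated generators contracted through their squares):
R1 (-7/6*e1) = 287/1440 - 56/9*e1 e2 + 833/36*e1 e3 + 4249/576*e2 e3
R1 (e2) = -16/3 - 41/240*e1 e2 + 607/96*e1 e3 - 119/6*e2 e3
R1 (-1/3*e3) = 119/18 - 607/288*e1 e2 + 41/720*e1 e3 + 16/9*e2 e3
Summing the partial products and collecting blades:
Answer: 709/480 - 12241/1440*e1 e2 + 4723/160*e1 e3 - 6151/576*e2 e3


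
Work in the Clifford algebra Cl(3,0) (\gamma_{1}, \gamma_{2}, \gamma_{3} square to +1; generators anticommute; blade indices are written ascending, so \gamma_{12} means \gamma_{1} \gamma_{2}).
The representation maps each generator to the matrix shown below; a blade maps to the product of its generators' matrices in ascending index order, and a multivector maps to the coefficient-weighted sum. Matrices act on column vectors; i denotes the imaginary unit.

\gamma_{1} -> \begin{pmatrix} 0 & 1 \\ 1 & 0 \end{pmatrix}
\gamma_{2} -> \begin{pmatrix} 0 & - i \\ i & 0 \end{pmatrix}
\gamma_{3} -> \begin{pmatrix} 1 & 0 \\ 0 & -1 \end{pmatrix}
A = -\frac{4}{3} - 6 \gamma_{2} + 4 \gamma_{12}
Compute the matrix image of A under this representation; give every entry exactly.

Bivector images (products of the table entries): rho(\gamma_{12}) = rho(\gamma_{1})rho(\gamma_{2}) = \begin{pmatrix} i & 0 \\ 0 & - i \end{pmatrix}.
M = (-\frac{4}{3})*1 + (-6)*rho(\gamma_{2}) + (4)*rho(\gamma_{12}), summed entrywise (1 is the identity matrix):
Answer: \begin{pmatrix} - \frac{4}{3} + 4 i & 6 i \\ - 6 i & - \frac{4}{3} - 4 i \end{pmatrix}


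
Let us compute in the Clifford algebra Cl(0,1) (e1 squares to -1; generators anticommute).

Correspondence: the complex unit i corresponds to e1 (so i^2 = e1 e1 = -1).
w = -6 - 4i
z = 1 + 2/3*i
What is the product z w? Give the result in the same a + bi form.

In blades: z = 1 + 2/3*e1, w = -6 - 4*e1.
Distribute z over w term by term (generator squares from the signature, products reordered to ascending indices): (1)*w = -6 - 4*e1; (2/3*e1)*w = 8/3 - 4*e1.
Sum: -10/3 - 8*e1; translating back through the correspondence:
Answer: -10/3 - 8i
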